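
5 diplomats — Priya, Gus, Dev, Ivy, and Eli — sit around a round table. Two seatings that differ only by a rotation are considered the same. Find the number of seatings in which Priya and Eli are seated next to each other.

12

Treat {Priya, Eli} as one unit (2 internal orders) and seat the resulting 4 units around the table: (3)! circular arrangements.
So 2 × (3)! = 2 × 6 = 12.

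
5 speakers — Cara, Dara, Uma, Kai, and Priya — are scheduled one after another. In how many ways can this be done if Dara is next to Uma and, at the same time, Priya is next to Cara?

Treat {Dara,Uma} as one block (2 orders) and {Priya,Cara} as another (2 orders).
That leaves 3 units to arrange: 2 × 2 × 3! = 4 × 6 = 24.

24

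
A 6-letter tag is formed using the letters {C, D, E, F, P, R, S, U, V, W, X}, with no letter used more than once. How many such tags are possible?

332640

This is a permutation of 6 out of 11: P(11,6) = 11!/5!.
11 × 10 × 9 × 8 × 7 × 6 = 332640.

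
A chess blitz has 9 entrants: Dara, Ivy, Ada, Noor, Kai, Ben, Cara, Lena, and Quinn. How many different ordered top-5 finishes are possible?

This is an ordered selection of 5 from 9: P(9,5).
That gives 9 × 8 × 7 × 6 × 5 = 15120.

15120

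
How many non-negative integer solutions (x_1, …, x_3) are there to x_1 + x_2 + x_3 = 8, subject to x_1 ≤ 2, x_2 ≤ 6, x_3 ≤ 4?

12

Ignoring the caps, the number of non-negative solutions to x_1+…+x_3 = 8 is C(10,2) = 45.
Subtract solutions that violate a single cap (substitute x_i' = x_i − (cap_i+1)): x_1 ≥ 3 gives C(7,2) = 21; x_2 ≥ 7 gives C(3,2) = 3; x_3 ≥ 5 gives C(5,2) = 10. Together 34.
Add back pairs where two caps are both exceeded: 0 + 1 + 0 = 1.
By inclusion–exclusion the count is 45 − 34 + 1 = 12.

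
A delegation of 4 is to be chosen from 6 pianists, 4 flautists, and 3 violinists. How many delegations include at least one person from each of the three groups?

Unrestricted: C(13,4) = 715 ways to pick any 4 of the 13.
Selections missing a whole group: no pianists → C(7,4) = 35; no flautists → C(9,4) = 126; no violinists → C(10,4) = 210.
Add back selections omitting two groups (i.e. drawn from a single group): C(6,4) + C(4,4) + C(3,4) = 16.
By inclusion–exclusion: 715 − 371 + 16 = 360.

360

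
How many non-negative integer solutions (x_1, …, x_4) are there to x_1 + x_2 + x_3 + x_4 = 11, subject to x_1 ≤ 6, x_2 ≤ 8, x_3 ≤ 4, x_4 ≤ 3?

126

Without the upper bounds there are C(14,3) = 364 ways to split 11 among 4 variables.
Subtract solutions that violate a single cap (substitute x_i' = x_i − (cap_i+1)): x_1 ≥ 7 gives C(7,3) = 35; x_2 ≥ 9 gives C(5,3) = 10; x_3 ≥ 5 gives C(9,3) = 84; x_4 ≥ 4 gives C(10,3) = 120. Together 249.
Add back pairs where two caps are both exceeded: 0 + 0 + 1 + 0 + 0 + 10 = 11.
By inclusion–exclusion the count is 364 − 249 + 11 = 126.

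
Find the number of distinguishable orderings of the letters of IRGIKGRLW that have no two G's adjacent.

Total arrangements of IRGIKGRLW: 9!/(2!·2!·2!) = 45360.
Arrangements with the G's together: treat GG as one letter, giving (8)!/(2!·2!) = 10080.
Subtracting, 45360 − 10080 = 35280 arrangements keep the G's apart.

35280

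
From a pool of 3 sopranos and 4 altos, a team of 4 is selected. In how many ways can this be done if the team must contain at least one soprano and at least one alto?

34

With no constraint there are C(7,4) = 35 possible selections.
Subtract selections that omit an entire group: no sopranos → C(4,4) = 1; no altos → C(3,4) = 0.
Both groups omitted at once is impossible, so 35 − 1 = 34.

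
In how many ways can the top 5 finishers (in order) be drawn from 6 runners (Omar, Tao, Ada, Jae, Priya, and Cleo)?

720

This is an ordered selection of 5 from 6: P(6,5).
That gives 6 × 5 × 4 × 3 × 2 = 720.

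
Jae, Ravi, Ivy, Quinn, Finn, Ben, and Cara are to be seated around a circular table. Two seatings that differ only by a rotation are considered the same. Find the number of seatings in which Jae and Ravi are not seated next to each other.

All circular seatings of 7 people number (6)! = 720.
Seatings with Jae beside Ravi: treat them as a block with 2 internal orders, giving 2 × (5)! = 240.
Subtracting, 720 − 240 = 480.

480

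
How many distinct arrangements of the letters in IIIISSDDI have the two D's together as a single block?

168

Treat the 2 copies of D as a single block. The multiset to arrange is then {DD, I, I, I, I, I, S, S}, 8 items in all.
That gives (8)!/(5!·2!) = 168 arrangements.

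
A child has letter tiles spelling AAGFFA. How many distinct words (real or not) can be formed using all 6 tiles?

60

The 6 letters of AAGFFA have repeats: A appearing 3 times and F appearing twice.
The number of distinct arrangements is 6!/(3!·2!) = 720/12 = 60.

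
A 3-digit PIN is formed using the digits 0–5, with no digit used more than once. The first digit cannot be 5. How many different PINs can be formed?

The first digit has 6−1 = 5 choices (anything except 5).
The remaining 2 digits are filled from the other 5 symbols without repetition: 5 × 4 = 20.
Total: 5 × 20 = 100.

100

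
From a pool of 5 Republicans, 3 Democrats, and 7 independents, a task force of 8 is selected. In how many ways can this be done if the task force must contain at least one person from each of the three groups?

Total 8-person selections from all 15: C(15,8) = 6435.
Selections missing a whole group: no Republicans → C(10,8) = 45; no Democrats → C(12,8) = 495; no independents → C(8,8) = 1.
Add back selections omitting two groups (i.e. drawn from a single group): C(5,8) + C(3,8) + C(7,8) = 0.
By inclusion–exclusion: 6435 − 541 + 0 = 5894.

5894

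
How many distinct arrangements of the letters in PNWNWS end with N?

Fix N in the last position and arrange the remaining 5 letters.
Those 5 letters have W appearing twice, giving (5)!/(2!) = 60.

60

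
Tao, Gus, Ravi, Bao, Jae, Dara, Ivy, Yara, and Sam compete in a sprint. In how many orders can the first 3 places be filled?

There are 9 choices for 1st place, 8 for 2nd, and 7 for 3rd.
That gives 9 × 8 × 7 = 504.

504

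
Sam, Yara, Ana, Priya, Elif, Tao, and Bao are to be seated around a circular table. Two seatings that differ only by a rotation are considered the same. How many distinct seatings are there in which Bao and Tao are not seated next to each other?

All circular seatings of 7 people number (6)! = 720.
Those with Bao next to Tao: fuse the pair into one unit and seat 6 units around a circle — 2·(5)! = 240.
Subtracting, 720 − 240 = 480.

480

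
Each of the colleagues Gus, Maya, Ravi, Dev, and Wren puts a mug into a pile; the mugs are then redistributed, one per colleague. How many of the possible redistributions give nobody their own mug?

Count assignments avoiding every fixed point. For any j of the 5 colleagues fixed to their own mug, the other 5−j can be arranged in (5−j)! ways.
By inclusion–exclusion this is Σ_{j=0}^{5} (−1)^j C(5,j)·(5−j)!.
Computing: 120 − 120 + 60 − 20 + 5 − 1 = 44.

44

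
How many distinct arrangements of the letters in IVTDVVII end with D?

With the last slot taken by D, it remains to arrange the other 7 letters (IVTVVII).
Those 7 letters have I appearing 3 times and V appearing 3 times, giving (7)!/(3!·3!) = 140.

140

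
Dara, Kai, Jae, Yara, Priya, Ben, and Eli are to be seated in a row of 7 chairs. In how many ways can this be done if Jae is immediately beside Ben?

1440

Glue Jae and Ben into one block (2 internal orders), leaving 6 units to arrange in a row.
That gives 2 × 6! = 2 × 720 = 1440.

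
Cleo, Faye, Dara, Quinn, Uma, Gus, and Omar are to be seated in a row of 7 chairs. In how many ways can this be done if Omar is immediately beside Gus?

1440

Treat {Omar, Gus} as a single unit. There are 6 units to order, and the pair itself can be ordered 2 ways.
That gives 2 × 6! = 2 × 720 = 1440.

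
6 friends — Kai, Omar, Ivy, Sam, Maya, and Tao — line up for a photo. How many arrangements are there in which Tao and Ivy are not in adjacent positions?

480

Of the 6! = 720 arrangements, those with Tao and Ivy adjacent number 2 × 5! = 240 (treat the pair as a block with 2 internal orders).
So 720 − 240 = 480 arrangements keep them apart.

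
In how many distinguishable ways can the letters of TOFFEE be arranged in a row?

180

TOFFEE has 6 letters with E appearing twice and F appearing twice.
So there are 6! / (2!·2!) = 180 distinguishable arrangements.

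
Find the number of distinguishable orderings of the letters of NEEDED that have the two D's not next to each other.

40

There are 6!/(3!·2!) = 60 arrangements of NEEDED in total.
Arrangements with the D's together: treat DD as one letter, giving (5)!/(3!) = 20.
Subtracting, 60 − 20 = 40 arrangements keep the D's apart.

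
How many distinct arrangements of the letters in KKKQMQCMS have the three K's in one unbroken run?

1260

Treat the 3 copies of K as a single block. The multiset to arrange is then {KKK, C, M, M, Q, Q, S}, 7 items in all.
That gives (7)!/(2!·2!) = 1260 arrangements.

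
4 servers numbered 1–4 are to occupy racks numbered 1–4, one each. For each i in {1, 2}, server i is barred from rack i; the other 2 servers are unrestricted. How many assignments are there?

Let Aᵢ (for i ∈ {1, 2}) be the placements that put server i in its forbidden rack. Any j of these fix j positions, leaving (4−j)! ways to fill the rest, and there are C(2,j) ways to pick which j.
By inclusion–exclusion, the number of valid placements is Σ_{j=0}^{2} (−1)^j C(2,j)·(4−j)!.
Computing: 24 − 12 + 2 = 14.

14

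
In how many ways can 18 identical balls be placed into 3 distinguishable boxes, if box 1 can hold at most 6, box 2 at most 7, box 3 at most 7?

6

Ignoring the caps, the number of non-negative solutions to x_1+…+x_3 = 18 is C(20,2) = 190.
Subtract solutions that violate a single cap (substitute x_i' = x_i − (cap_i+1)): x_1 ≥ 7 gives C(13,2) = 78; x_2 ≥ 8 gives C(12,2) = 66; x_3 ≥ 8 gives C(12,2) = 66. Together 210.
Add back pairs where two caps are both exceeded: 10 + 10 + 6 = 26.
By inclusion–exclusion the count is 190 − 210 + 26 = 6.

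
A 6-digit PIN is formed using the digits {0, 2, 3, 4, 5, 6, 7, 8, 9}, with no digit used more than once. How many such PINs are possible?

60480

Choose and order 6 of the 9 symbols: the first digit has 9 options, the next 8, and so on down to 4.
9 × 8 × 7 × 6 × 5 × 4 = 60480.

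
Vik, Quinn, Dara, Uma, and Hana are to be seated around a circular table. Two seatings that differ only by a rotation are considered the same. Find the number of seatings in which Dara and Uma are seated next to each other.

Treat {Dara, Uma} as one unit (2 internal orders) and seat the resulting 4 units around the table: (3)! circular arrangements.
So 2 × (3)! = 2 × 6 = 12.

12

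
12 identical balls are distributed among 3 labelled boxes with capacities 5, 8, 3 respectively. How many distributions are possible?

Without the upper bounds there are C(14,2) = 91 ways to split 12 among 3 boxes.
Subtract solutions that violate a single cap (substitute x_i' = x_i − (cap_i+1)): x_1 ≥ 6 gives C(8,2) = 28; x_2 ≥ 9 gives C(5,2) = 10; x_3 ≥ 4 gives C(10,2) = 45. Together 83.
Add back pairs where two caps are both exceeded: 0 + 6 + 0 = 6.
By inclusion–exclusion the count is 91 − 83 + 6 = 14.

14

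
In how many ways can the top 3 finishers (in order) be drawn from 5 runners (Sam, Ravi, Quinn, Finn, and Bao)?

60

There are 5 choices for 1st place, 4 for 2nd, and 3 for 3rd.
That gives 5 × 4 × 3 = 60.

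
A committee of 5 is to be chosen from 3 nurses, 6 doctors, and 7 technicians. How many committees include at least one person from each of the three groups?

2730

Total 5-person selections from all 16: C(16,5) = 4368.
Subtract selections that omit an entire group: no nurses → C(13,5) = 1287; no doctors → C(10,5) = 252; no technicians → C(9,5) = 126.
Add back selections omitting two groups (i.e. drawn from a single group): C(3,5) + C(6,5) + C(7,5) = 27.
By inclusion–exclusion: 4368 − 1665 + 27 = 2730.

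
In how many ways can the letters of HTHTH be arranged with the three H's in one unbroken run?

Treat the 3 copies of H as a single block. The multiset to arrange is then {HHH, T, T}, 3 items in all.
That gives (3)!/(2!) = 3 arrangements.

3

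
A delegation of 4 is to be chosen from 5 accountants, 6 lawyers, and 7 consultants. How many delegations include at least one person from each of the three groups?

Total 4-person selections from all 18: C(18,4) = 3060.
Subtract selections that omit an entire group: no accountants → C(13,4) = 715; no lawyers → C(12,4) = 495; no consultants → C(11,4) = 330.
Add back selections omitting two groups (i.e. drawn from a single group): C(5,4) + C(6,4) + C(7,4) = 55.
By inclusion–exclusion: 3060 − 1540 + 55 = 1575.

1575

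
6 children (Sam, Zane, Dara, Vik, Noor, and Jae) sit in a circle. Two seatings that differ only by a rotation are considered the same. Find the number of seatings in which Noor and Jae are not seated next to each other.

72

All circular seatings of 6 people number (5)! = 120.
Seatings with Noor beside Jae: treat them as a block with 2 internal orders, giving 2 × (4)! = 48.
Subtracting, 120 − 48 = 72.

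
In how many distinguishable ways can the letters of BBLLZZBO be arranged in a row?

The 8 letters of BBLLZZBO have repeats: B appearing 3 times, L appearing twice, and Z appearing twice.
The number of distinct arrangements is 8!/(3!·2!·2!) = 40320/24 = 1680.

1680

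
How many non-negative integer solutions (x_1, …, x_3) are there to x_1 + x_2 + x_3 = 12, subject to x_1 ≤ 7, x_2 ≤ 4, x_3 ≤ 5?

15

By stars and bars, unrestricted non-negative solutions to x_1+…+x_3 = 12 number C(12+2,2) = 91.
Subtract solutions that violate a single cap (substitute x_i' = x_i − (cap_i+1)): x_1 ≥ 8 gives C(6,2) = 15; x_2 ≥ 5 gives C(9,2) = 36; x_3 ≥ 6 gives C(8,2) = 28. Together 79.
Add back pairs where two caps are both exceeded: 0 + 0 + 3 = 3.
By inclusion–exclusion the count is 91 − 79 + 3 = 15.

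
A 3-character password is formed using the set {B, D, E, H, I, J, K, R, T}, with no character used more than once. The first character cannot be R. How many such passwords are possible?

The first character has 9−1 = 8 choices (anything except R).
The remaining 2 characters are filled from the other 8 symbols without repetition: 8 × 7 = 56.
Total: 8 × 56 = 448.

448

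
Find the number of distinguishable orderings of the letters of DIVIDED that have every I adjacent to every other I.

Treat the 2 copies of I as a single block. The multiset to arrange is then {II, D, D, D, E, V}, 6 items in all.
That gives (6)!/(3!) = 120 arrangements.

120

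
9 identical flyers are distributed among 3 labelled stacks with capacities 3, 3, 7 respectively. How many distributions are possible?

Without the upper bounds there are C(11,2) = 55 ways to split 9 among 3 stacks.
Subtract solutions that violate a single cap (substitute x_i' = x_i − (cap_i+1)): x_1 ≥ 4 gives C(7,2) = 21; x_2 ≥ 4 gives C(7,2) = 21; x_3 ≥ 8 gives C(3,2) = 3. Together 45.
Add back pairs where two caps are both exceeded: 3 + 0 + 0 = 3.
By inclusion–exclusion the count is 55 − 45 + 3 = 13.

13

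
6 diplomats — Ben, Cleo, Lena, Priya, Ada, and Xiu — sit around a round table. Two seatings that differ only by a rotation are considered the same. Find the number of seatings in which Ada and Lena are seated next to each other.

Treat {Ada, Lena} as one unit (2 internal orders) and seat the resulting 5 units around the table: (4)! circular arrangements.
So 2 × (4)! = 2 × 24 = 48.

48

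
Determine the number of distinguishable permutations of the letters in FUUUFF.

FUUUFF has 6 letters with F appearing 3 times and U appearing 3 times.
So there are 6! / (3!·3!) = 20 distinguishable arrangements.

20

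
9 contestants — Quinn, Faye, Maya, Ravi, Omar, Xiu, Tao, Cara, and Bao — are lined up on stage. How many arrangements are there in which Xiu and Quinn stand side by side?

80640

Glue Xiu and Quinn into one block (2 internal orders), leaving 8 units to arrange in a row.
So the count is 2·(8)! = 80640.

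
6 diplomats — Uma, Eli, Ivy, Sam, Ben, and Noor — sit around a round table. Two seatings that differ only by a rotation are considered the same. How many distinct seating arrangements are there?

120

Around a circle, 6 distinct people have 6!/6 = (5)! = 120 rotationally distinct seatings.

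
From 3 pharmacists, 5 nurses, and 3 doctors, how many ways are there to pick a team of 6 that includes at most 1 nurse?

31

Split by how many nurses are chosen (0 through 1).
Sum: C(5,0)·C(6,6) + C(5,1)·C(6,5) = 1 + 30 = 31.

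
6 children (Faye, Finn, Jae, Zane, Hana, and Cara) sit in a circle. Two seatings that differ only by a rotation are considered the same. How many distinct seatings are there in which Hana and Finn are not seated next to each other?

All circular seatings of 6 people number (5)! = 120.
Seatings with Hana beside Finn: treat them as a block with 2 internal orders, giving 2 × (4)! = 48.
Subtracting, 120 − 48 = 72.

72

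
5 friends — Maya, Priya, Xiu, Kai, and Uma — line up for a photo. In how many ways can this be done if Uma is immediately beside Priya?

Glue Uma and Priya into one block (2 internal orders), leaving 4 units to arrange in a row.
So the count is 2·(4)! = 48.

48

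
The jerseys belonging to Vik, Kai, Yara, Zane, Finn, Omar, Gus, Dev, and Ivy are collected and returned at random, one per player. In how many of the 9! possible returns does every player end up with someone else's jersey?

133496

Let Aᵢ be the assignments in which player i gets their old jersey. We want the size of the complement of A₁∪…∪A_9.
By inclusion–exclusion this is Σ_{j=0}^{9} (−1)^j C(9,j)·(9−j)!.
Computing: 362880 − 362880 + 181440 − 60480 + 15120 − 3024 + 504 − 72 + 9 − 1 = 133496.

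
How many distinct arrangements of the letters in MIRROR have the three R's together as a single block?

Treat the 3 copies of R as a single block. The multiset to arrange is then {RRR, I, M, O}, 4 items in all.
All 4 items are distinct, so there are (4)! = 24 arrangements.

24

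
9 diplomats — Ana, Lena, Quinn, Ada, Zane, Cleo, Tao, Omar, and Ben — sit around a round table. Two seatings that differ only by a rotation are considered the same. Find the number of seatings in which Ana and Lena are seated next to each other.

Treat {Ana, Lena} as one unit (2 internal orders) and seat the resulting 8 units around the table: (7)! circular arrangements.
So 2 × (7)! = 2 × 5040 = 10080.

10080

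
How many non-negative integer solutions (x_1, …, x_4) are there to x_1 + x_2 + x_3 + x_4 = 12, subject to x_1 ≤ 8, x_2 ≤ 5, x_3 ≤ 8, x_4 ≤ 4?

215

Ignoring the caps, the number of non-negative solutions to x_1+…+x_4 = 12 is C(15,3) = 455.
Subtract solutions that violate a single cap (substitute x_i' = x_i − (cap_i+1)): x_1 ≥ 9 gives C(6,3) = 20; x_2 ≥ 6 gives C(9,3) = 84; x_3 ≥ 9 gives C(6,3) = 20; x_4 ≥ 5 gives C(10,3) = 120. Together 244.
Add back pairs where two caps are both exceeded: 0 + 0 + 0 + 0 + 4 + 0 = 4.
By inclusion–exclusion the count is 455 − 244 + 4 = 215.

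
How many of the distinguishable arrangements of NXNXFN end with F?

With the last slot taken by F, it remains to arrange the other 5 letters (NXNXN).
Those 5 letters have N appearing 3 times and X appearing twice, giving (5)!/(3!·2!) = 10.

10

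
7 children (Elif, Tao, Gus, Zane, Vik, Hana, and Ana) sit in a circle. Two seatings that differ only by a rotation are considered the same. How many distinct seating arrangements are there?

720

Seat Elif anywhere (absorbing the rotational symmetry), then permute the other 6: (6)! = 720.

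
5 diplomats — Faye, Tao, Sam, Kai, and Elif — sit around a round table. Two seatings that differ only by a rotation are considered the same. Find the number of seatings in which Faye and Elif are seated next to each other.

Glue Faye and Elif into a block (2 internal orders). Seating 4 units around a circle gives (3)! arrangements.
So 2 × (3)! = 2 × 6 = 12.

12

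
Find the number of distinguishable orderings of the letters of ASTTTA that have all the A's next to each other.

20

Treat the 2 copies of A as a single block. The multiset to arrange is then {AA, S, T, T, T}, 5 items in all.
That gives (5)!/(3!) = 20 arrangements.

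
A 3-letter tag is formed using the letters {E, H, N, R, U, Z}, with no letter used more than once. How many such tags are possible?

120

With no repetition, fill the 3 letters in order: 6 choices, then 5, down to 4.
That product is 6 × 5 × 4 = 120.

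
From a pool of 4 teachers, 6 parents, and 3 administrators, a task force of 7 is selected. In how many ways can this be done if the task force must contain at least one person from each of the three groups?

Unrestricted: C(13,7) = 1716 ways to pick any 7 of the 13.
Subtract selections that omit an entire group: no teachers → C(9,7) = 36; no parents → C(7,7) = 1; no administrators → C(10,7) = 120.
Add back selections omitting two groups (i.e. drawn from a single group): C(4,7) + C(6,7) + C(3,7) = 0.
By inclusion–exclusion: 1716 − 157 + 0 = 1559.

1559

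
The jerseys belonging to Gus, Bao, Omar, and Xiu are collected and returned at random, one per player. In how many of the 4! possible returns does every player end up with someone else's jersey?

Count assignments avoiding every fixed point. For any j of the 4 players fixed to their old jersey, the other 4−j can be arranged in (4−j)! ways.
By inclusion–exclusion this is Σ_{j=0}^{4} (−1)^j C(4,j)·(4−j)!.
Computing: 24 − 24 + 12 − 4 + 1 = 9.

9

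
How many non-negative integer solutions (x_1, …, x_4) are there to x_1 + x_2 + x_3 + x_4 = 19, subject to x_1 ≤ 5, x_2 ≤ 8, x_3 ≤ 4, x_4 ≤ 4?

10

Without the upper bounds there are C(22,3) = 1540 ways to split 19 among 4 variables.
Subtract solutions that violate a single cap (substitute x_i' = x_i − (cap_i+1)): x_1 ≥ 6 gives C(16,3) = 560; x_2 ≥ 9 gives C(13,3) = 286; x_3 ≥ 5 gives C(17,3) = 680; x_4 ≥ 5 gives C(17,3) = 680. Together 2206.
Add back pairs where two caps are both exceeded: 35 + 165 + 165 + 56 + 56 + 220 = 697.
Subtract triples: 0 + 0 + 20 + 1 = 21.
By inclusion–exclusion the count is 1540 − 2206 + 697 − 21 = 10.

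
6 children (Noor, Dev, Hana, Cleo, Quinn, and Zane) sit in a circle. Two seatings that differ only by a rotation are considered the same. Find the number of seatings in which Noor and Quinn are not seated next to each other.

Without the restriction there are (5)! = 120 seatings.
Seatings with Noor beside Quinn: treat them as a block with 2 internal orders, giving 2 × (4)! = 48.
Subtracting, 120 − 48 = 72.

72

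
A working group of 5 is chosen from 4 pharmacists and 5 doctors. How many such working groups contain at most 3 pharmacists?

121

Split by how many pharmacists are chosen (0 through 3).
Sum: C(4,0)·C(5,5) + C(4,1)·C(5,4) + C(4,2)·C(5,3) + C(4,3)·C(5,2) = 1 + 20 + 60 + 40 = 121.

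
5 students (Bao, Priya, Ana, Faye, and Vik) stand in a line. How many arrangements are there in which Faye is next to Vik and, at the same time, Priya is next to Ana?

24

Treat {Faye,Vik} as one block (2 orders) and {Priya,Ana} as another (2 orders).
That leaves 3 units to arrange: 2 × 2 × 3! = 4 × 6 = 24.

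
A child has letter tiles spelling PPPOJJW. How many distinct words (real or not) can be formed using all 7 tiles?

PPPOJJW has 7 letters with J appearing twice and P appearing 3 times.
The number of distinct arrangements is 7!/(3!·2!) = 5040/12 = 420.

420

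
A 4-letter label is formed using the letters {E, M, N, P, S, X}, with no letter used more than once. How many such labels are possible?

With no repetition, fill the 4 letters in order: 6 choices, then 5, down to 3.
6 × 5 × 4 × 3 = 360.

360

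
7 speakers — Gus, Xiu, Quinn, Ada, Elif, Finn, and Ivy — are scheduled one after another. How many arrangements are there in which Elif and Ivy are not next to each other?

3600

There are 7! = 5040 arrangements in all. If Elif and Ivy are adjacent, merging them into one block gives 2·(6)! = 1440 arrangements.
So 5040 − 1440 = 3600 arrangements keep them apart.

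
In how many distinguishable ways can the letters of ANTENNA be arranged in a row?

420

ANTENNA has 7 letters with A appearing twice and N appearing 3 times.
The number of distinct arrangements is 7!/(3!·2!) = 5040/12 = 420.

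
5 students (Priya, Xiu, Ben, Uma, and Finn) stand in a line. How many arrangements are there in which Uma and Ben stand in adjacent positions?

48

Glue Uma and Ben into one block (2 internal orders), leaving 4 units to arrange in a row.
So the count is 2·(4)! = 48.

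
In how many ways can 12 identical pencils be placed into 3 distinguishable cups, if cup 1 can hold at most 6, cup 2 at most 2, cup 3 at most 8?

12

Without the upper bounds there are C(14,2) = 91 ways to split 12 among 3 cups.
Subtract solutions that violate a single cap (substitute x_i' = x_i − (cap_i+1)): x_1 ≥ 7 gives C(7,2) = 21; x_2 ≥ 3 gives C(11,2) = 55; x_3 ≥ 9 gives C(5,2) = 10. Together 86.
Add back pairs where two caps are both exceeded: 6 + 0 + 1 = 7.
By inclusion–exclusion the count is 91 − 86 + 7 = 12.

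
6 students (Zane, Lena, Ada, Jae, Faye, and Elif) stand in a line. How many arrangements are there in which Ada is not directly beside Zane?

Of the 6! = 720 arrangements, those with Ada and Zane adjacent number 2 × 5! = 240 (treat the pair as a block with 2 internal orders).
So 720 − 240 = 480 arrangements keep them apart.

480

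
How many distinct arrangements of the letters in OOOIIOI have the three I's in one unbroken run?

5

Treat the 3 copies of I as a single block. The multiset to arrange is then {III, O, O, O, O}, 5 items in all.
That gives (5)!/(4!) = 5 arrangements.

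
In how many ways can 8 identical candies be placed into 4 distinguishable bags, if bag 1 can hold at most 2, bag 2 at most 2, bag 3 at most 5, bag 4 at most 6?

49

Ignoring the caps, the number of non-negative solutions to x_1+…+x_4 = 8 is C(11,3) = 165.
Subtract solutions that violate a single cap (substitute x_i' = x_i − (cap_i+1)): x_1 ≥ 3 gives C(8,3) = 56; x_2 ≥ 3 gives C(8,3) = 56; x_3 ≥ 6 gives C(5,3) = 10; x_4 ≥ 7 gives C(4,3) = 4. Together 126.
Add back pairs where two caps are both exceeded: 10 + 0 + 0 + 0 + 0 + 0 = 10.
By inclusion–exclusion the count is 165 − 126 + 10 = 49.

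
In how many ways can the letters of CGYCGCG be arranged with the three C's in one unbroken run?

Treat the 3 copies of C as a single block. The multiset to arrange is then {CCC, G, G, G, Y}, 5 items in all.
That gives (5)!/(3!) = 20 arrangements.

20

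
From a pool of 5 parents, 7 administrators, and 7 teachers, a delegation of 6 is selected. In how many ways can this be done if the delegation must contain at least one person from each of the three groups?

Unrestricted: C(19,6) = 27132 ways to pick any 6 of the 19.
Subtract selections that omit an entire group: no parents → C(14,6) = 3003; no administrators → C(12,6) = 924; no teachers → C(12,6) = 924.
Add back selections omitting two groups (i.e. drawn from a single group): C(5,6) + C(7,6) + C(7,6) = 14.
By inclusion–exclusion: 27132 − 4851 + 14 = 22295.

22295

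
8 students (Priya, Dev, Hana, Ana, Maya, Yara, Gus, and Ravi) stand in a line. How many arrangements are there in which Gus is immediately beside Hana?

Treat {Gus, Hana} as a single unit. There are 7 units to order, and the pair itself can be ordered 2 ways.
That gives 2 × 7! = 2 × 5040 = 10080.

10080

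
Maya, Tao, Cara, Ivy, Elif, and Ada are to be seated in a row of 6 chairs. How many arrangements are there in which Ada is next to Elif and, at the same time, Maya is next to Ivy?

Treat {Ada,Elif} as one block (2 orders) and {Maya,Ivy} as another (2 orders).
That leaves 4 units to arrange: 2 × 2 × 4! = 4 × 24 = 96.

96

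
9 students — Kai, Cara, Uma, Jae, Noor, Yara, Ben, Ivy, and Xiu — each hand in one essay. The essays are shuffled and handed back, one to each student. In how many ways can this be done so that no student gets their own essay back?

133496

Count assignments avoiding every fixed point. For any j of the 9 students fixed to their own essay, the other 9−j can be arranged in (9−j)! ways.
By inclusion–exclusion this is Σ_{j=0}^{9} (−1)^j C(9,j)·(9−j)!.
Computing: 362880 − 362880 + 181440 − 60480 + 15120 − 3024 + 504 − 72 + 9 − 1 = 133496.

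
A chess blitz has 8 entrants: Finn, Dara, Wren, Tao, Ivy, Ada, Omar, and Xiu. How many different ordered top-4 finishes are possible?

This is an ordered selection of 4 from 8: P(8,4).
That gives 8 × 7 × 6 × 5 = 1680.

1680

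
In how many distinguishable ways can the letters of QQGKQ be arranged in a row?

20

Letter multiplicities in QQGKQ: G×1, K×1, Q×3.
So there are 5! / (3!) = 20 distinguishable arrangements.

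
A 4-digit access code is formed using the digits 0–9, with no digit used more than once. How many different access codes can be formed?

With no repetition, fill the 4 digits in order: 10 choices, then 9, down to 7.
That product is 10 × 9 × 8 × 7 = 5040.

5040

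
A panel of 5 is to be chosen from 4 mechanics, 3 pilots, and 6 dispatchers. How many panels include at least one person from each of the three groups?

894

With no constraint there are C(13,5) = 1287 possible selections.
Subtract selections that omit an entire group: no mechanics → C(9,5) = 126; no pilots → C(10,5) = 252; no dispatchers → C(7,5) = 21.
Add back selections omitting two groups (i.e. drawn from a single group): C(4,5) + C(3,5) + C(6,5) = 6.
By inclusion–exclusion: 1287 − 399 + 6 = 894.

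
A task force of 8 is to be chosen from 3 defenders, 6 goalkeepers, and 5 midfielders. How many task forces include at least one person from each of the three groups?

2828

With no constraint there are C(14,8) = 3003 possible selections.
Subtract selections that omit an entire group: no defenders → C(11,8) = 165; no goalkeepers → C(8,8) = 1; no midfielders → C(9,8) = 9.
Add back selections omitting two groups (i.e. drawn from a single group): C(3,8) + C(6,8) + C(5,8) = 0.
By inclusion–exclusion: 3003 − 175 + 0 = 2828.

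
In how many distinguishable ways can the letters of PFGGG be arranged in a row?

20

PFGGG has 5 letters with G appearing 3 times.
The number of distinct arrangements is 5!/(3!) = 120/6 = 20.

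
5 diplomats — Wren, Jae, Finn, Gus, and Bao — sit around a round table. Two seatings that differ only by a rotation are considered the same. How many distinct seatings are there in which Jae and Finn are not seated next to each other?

12

All circular seatings of 5 people number (4)! = 24.
Seatings with Jae beside Finn: treat them as a block with 2 internal orders, giving 2 × (3)! = 12.
Subtracting, 24 − 12 = 12.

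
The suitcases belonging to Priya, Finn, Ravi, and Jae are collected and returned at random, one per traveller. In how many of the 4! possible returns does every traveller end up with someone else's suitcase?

9

Let Aᵢ be the assignments in which traveller i gets their own suitcase. We want the size of the complement of A₁∪…∪A_4.
By inclusion–exclusion this is Σ_{j=0}^{4} (−1)^j C(4,j)·(4−j)!.
Computing: 24 − 24 + 12 − 4 + 1 = 9.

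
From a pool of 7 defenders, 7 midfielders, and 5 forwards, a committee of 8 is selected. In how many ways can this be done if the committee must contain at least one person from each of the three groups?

71589

Unrestricted: C(19,8) = 75582 ways to pick any 8 of the 19.
Subtract selections that omit an entire group: no defenders → C(12,8) = 495; no midfielders → C(12,8) = 495; no forwards → C(14,8) = 3003.
Add back selections omitting two groups (i.e. drawn from a single group): C(7,8) + C(7,8) + C(5,8) = 0.
By inclusion–exclusion: 75582 − 3993 + 0 = 71589.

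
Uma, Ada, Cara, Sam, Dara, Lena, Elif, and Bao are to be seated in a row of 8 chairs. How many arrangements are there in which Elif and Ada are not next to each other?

30240

There are 8! = 40320 arrangements in all. If Elif and Ada are adjacent, merging them into one block gives 2·(7)! = 10080 arrangements.
So 40320 − 10080 = 30240 arrangements keep them apart.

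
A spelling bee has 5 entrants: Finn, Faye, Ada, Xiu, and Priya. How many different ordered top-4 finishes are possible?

There are 5 choices for 1st place, 4 for 2nd, and so on down to 2 for position 4.
That gives 5 × 4 × 3 × 2 = 120.

120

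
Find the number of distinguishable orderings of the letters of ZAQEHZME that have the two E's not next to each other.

7560

Total arrangements of ZAQEHZME: 8!/(2!·2!) = 10080.
If the two E's are adjacent, glue them into one block, leaving 7 items to arrange: (7)!/(2!) = 2520 ways.
Hence 10080 − 2520 = 7560.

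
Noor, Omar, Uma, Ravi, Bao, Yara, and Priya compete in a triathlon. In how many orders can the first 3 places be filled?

210

This is an ordered selection of 3 from 7: P(7,3).
That gives 7 × 6 × 5 = 210.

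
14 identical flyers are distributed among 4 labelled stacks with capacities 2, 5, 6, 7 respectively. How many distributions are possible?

Ignoring the caps, the number of non-negative solutions to x_1+…+x_4 = 14 is C(17,3) = 680.
Subtract solutions that violate a single cap (substitute x_i' = x_i − (cap_i+1)): x_1 ≥ 3 gives C(14,3) = 364; x_2 ≥ 6 gives C(11,3) = 165; x_3 ≥ 7 gives C(10,3) = 120; x_4 ≥ 8 gives C(9,3) = 84. Together 733.
Add back pairs where two caps are both exceeded: 56 + 35 + 20 + 4 + 1 + 0 = 116.
By inclusion–exclusion the count is 680 − 733 + 116 = 63.

63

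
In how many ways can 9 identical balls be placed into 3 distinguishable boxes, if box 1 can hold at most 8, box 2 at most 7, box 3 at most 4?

36

By stars and bars, unrestricted non-negative solutions to x_1+…+x_3 = 9 number C(9+2,2) = 55.
Subtract solutions that violate a single cap (substitute x_i' = x_i − (cap_i+1)): x_1 ≥ 9 gives C(2,2) = 1; x_2 ≥ 8 gives C(3,2) = 3; x_3 ≥ 5 gives C(6,2) = 15. Together 19.
No two caps can be exceeded simultaneously, so the pair terms are all 0.
By inclusion–exclusion the count is 55 − 19 + 0 = 36.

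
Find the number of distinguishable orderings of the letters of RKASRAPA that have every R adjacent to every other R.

Treat the 2 copies of R as a single block. The multiset to arrange is then {RR, A, A, A, K, P, S}, 7 items in all.
That gives (7)!/(3!) = 840 arrangements.

840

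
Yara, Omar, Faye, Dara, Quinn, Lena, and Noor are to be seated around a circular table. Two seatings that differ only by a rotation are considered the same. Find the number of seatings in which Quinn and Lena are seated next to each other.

240

Glue Quinn and Lena into a block (2 internal orders). Seating 6 units around a circle gives (5)! arrangements.
So 2 × (5)! = 2 × 120 = 240.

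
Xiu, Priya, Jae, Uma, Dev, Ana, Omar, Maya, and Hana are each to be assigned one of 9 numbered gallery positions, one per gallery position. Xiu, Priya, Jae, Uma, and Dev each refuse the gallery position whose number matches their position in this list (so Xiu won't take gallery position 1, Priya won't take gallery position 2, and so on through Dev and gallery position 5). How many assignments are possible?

205056

Let Aᵢ (for 1 ≤ i ≤ 5) be the placements that put person i in their forbidden gallery position. Any j of these fix j positions, leaving (9−j)! ways to fill the rest, and there are C(5,j) ways to pick which j.
By inclusion–exclusion, the number of valid placements is Σ_{j=0}^{5} (−1)^j C(5,j)·(9−j)!.
Computing: 362880 − 201600 + 50400 − 7200 + 600 − 24 = 205056.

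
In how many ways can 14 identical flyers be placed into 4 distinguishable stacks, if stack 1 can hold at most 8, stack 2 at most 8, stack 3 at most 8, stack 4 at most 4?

295

Without the upper bounds there are C(17,3) = 680 ways to split 14 among 4 stacks.
Subtract solutions that violate a single cap (substitute x_i' = x_i − (cap_i+1)): x_1 ≥ 9 gives C(8,3) = 56; x_2 ≥ 9 gives C(8,3) = 56; x_3 ≥ 9 gives C(8,3) = 56; x_4 ≥ 5 gives C(12,3) = 220. Together 388.
Add back pairs where two caps are both exceeded: 0 + 0 + 1 + 0 + 1 + 1 = 3.
By inclusion–exclusion the count is 680 − 388 + 3 = 295.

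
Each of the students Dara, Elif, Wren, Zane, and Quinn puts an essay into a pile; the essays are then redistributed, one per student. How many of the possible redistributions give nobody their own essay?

Count assignments avoiding every fixed point. For any j of the 5 students fixed to their own essay, the other 5−j can be arranged in (5−j)! ways.
By inclusion–exclusion this is Σ_{j=0}^{5} (−1)^j C(5,j)·(5−j)!.
Computing: 120 − 120 + 60 − 20 + 5 − 1 = 44.

44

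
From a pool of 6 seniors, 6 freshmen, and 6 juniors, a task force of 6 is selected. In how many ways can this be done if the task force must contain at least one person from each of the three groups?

15795

With no constraint there are C(18,6) = 18564 possible selections.
Selections missing a whole group: no seniors → C(12,6) = 924; no freshmen → C(12,6) = 924; no juniors → C(12,6) = 924.
Add back selections omitting two groups (i.e. drawn from a single group): C(6,6) + C(6,6) + C(6,6) = 3.
By inclusion–exclusion: 18564 − 2772 + 3 = 15795.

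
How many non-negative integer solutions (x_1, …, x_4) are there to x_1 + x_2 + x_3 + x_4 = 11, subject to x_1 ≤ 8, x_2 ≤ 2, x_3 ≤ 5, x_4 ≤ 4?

Without the upper bounds there are C(14,3) = 364 ways to split 11 among 4 variables.
Subtract solutions that violate a single cap (substitute x_i' = x_i − (cap_i+1)): x_1 ≥ 9 gives C(5,3) = 10; x_2 ≥ 3 gives C(11,3) = 165; x_3 ≥ 6 gives C(8,3) = 56; x_4 ≥ 5 gives C(9,3) = 84. Together 315.
Add back pairs where two caps are both exceeded: 0 + 0 + 0 + 10 + 20 + 1 = 31.
By inclusion–exclusion the count is 364 − 315 + 31 = 80.

80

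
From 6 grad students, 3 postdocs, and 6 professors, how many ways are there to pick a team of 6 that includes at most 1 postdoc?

3300

Split by how many postdocs are chosen (0 through 1).
Sum: C(3,0)·C(12,6) + C(3,1)·C(12,5) = 924 + 2376 = 3300.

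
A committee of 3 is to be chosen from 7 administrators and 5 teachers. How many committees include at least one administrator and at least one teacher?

175

With no constraint there are C(12,3) = 220 possible selections.
Subtract selections that omit an entire group: no administrators → C(5,3) = 10; no teachers → C(7,3) = 35.
Both groups omitted at once is impossible, so 220 − 45 = 175.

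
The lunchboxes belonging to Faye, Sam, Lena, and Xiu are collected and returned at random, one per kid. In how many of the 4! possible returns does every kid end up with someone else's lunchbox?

Let Aᵢ be the assignments in which kid i gets their own lunchbox. We want the size of the complement of A₁∪…∪A_4.
By inclusion–exclusion this is Σ_{j=0}^{4} (−1)^j C(4,j)·(4−j)!.
Computing: 24 − 24 + 12 − 4 + 1 = 9.

9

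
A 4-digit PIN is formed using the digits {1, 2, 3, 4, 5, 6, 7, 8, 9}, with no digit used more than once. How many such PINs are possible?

This is a permutation of 4 out of 9: P(9,4) = 9!/5!.
That product is 9 × 8 × 7 × 6 = 3024.

3024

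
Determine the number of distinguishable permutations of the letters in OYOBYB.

90

OYOBYB has 6 letters with B appearing twice, O appearing twice, and Y appearing twice.
So there are 6! / (2!·2!·2!) = 90 distinguishable arrangements.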